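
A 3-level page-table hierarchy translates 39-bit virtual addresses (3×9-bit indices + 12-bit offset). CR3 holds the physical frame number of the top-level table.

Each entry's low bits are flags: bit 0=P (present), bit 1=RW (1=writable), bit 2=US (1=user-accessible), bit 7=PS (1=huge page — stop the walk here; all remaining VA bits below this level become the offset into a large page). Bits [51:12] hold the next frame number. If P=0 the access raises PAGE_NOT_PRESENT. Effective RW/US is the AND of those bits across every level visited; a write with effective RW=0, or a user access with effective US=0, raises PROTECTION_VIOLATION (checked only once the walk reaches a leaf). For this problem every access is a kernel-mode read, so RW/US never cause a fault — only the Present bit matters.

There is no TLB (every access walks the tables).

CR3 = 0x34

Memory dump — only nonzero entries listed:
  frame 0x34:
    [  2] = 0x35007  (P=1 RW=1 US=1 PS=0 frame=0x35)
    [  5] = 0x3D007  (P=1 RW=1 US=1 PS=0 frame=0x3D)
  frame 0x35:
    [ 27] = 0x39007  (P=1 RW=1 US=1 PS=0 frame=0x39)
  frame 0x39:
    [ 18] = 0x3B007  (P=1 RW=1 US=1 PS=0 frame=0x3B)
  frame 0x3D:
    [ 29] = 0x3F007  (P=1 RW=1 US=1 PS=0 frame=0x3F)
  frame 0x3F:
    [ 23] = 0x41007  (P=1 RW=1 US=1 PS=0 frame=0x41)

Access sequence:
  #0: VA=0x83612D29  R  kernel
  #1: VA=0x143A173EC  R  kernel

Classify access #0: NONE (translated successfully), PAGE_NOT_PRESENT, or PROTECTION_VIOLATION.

Walk each access:
#0 VA=0x83612D29 (r,kernel):
  L0 @0x34[2] → 0x35007  P=1,RW=1,US=1,PS=0
  L1 @0x35[27] → 0x39007  P=1,RW=1,US=1,PS=0
  L2 @0x39[18] → 0x3B007  P=1,RW=1,US=1,PS=0
  → PA=0x3BD29  (3 entries read)
#1 VA=0x143A173EC (r,kernel):
  L0 @0x34[5] → 0x3D007  P=1,RW=1,US=1,PS=0
  L1 @0x3D[29] → 0x3F007  P=1,RW=1,US=1,PS=0
  L2 @0x3F[23] → 0x41007  P=1,RW=1,US=1,PS=0
  → PA=0x413EC  (3 entries read)

Access #0 fault: NONE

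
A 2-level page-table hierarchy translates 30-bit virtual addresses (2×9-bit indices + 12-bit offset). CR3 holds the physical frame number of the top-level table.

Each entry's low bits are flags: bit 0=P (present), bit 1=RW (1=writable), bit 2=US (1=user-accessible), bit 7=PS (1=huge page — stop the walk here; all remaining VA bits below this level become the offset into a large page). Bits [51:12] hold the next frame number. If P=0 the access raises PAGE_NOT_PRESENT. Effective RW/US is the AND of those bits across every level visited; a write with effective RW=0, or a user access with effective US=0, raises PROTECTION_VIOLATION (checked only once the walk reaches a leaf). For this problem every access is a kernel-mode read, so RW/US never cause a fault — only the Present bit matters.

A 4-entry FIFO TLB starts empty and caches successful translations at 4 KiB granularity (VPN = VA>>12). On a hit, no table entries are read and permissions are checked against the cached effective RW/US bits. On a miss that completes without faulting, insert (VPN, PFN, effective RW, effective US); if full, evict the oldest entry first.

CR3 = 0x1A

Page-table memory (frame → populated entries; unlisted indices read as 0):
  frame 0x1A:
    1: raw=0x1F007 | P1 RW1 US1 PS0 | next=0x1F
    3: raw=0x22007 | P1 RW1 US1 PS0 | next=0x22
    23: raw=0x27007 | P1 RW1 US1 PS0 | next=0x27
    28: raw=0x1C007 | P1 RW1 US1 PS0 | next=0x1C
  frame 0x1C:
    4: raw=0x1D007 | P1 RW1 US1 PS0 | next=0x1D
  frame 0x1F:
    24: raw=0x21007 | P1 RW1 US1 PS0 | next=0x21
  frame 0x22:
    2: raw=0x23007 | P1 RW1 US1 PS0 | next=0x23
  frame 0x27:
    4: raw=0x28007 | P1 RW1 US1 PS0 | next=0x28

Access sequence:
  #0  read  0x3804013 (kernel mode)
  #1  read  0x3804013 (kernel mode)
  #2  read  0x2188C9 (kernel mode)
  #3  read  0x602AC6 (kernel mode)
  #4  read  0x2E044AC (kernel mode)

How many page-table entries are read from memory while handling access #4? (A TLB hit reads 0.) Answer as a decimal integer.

Trace:
#0 VA=0x3804013 (r,kernel):
  [0] read 0x1A idx=28: raw=0x1C007 flags P=1 W=1 U=1 S=0
  [1] read 0x1C idx=4: raw=0x1D007 flags P=1 W=1 U=1 S=0
  ⇒ phys 0x1D013  [2 reads]
#1 VA=0x3804013 (r,kernel):
  TLB hit vpn=0x3804 → PA=0x1D013
#2 VA=0x2188C9 (r,kernel):
  [0] read 0x1A idx=1: raw=0x1F007 flags P=1 W=1 U=1 S=0
  [1] read 0x1F idx=24: raw=0x21007 flags P=1 W=1 U=1 S=0
  ⇒ phys 0x218C9  [2 reads]
#3 VA=0x602AC6 (r,kernel):
  [0] read 0x1A idx=3: raw=0x22007 flags P=1 W=1 U=1 S=0
  [1] read 0x22 idx=2: raw=0x23007 flags P=1 W=1 U=1 S=0
  ⇒ phys 0x23AC6  [2 reads]
#4 VA=0x2E044AC (r,kernel):
  [0] read 0x1A idx=23: raw=0x27007 flags P=1 W=1 U=1 S=0
  [1] read 0x27 idx=4: raw=0x28007 flags P=1 W=1 U=1 S=0
  ⇒ phys 0x284AC  [2 reads]

Entries read for #4: 2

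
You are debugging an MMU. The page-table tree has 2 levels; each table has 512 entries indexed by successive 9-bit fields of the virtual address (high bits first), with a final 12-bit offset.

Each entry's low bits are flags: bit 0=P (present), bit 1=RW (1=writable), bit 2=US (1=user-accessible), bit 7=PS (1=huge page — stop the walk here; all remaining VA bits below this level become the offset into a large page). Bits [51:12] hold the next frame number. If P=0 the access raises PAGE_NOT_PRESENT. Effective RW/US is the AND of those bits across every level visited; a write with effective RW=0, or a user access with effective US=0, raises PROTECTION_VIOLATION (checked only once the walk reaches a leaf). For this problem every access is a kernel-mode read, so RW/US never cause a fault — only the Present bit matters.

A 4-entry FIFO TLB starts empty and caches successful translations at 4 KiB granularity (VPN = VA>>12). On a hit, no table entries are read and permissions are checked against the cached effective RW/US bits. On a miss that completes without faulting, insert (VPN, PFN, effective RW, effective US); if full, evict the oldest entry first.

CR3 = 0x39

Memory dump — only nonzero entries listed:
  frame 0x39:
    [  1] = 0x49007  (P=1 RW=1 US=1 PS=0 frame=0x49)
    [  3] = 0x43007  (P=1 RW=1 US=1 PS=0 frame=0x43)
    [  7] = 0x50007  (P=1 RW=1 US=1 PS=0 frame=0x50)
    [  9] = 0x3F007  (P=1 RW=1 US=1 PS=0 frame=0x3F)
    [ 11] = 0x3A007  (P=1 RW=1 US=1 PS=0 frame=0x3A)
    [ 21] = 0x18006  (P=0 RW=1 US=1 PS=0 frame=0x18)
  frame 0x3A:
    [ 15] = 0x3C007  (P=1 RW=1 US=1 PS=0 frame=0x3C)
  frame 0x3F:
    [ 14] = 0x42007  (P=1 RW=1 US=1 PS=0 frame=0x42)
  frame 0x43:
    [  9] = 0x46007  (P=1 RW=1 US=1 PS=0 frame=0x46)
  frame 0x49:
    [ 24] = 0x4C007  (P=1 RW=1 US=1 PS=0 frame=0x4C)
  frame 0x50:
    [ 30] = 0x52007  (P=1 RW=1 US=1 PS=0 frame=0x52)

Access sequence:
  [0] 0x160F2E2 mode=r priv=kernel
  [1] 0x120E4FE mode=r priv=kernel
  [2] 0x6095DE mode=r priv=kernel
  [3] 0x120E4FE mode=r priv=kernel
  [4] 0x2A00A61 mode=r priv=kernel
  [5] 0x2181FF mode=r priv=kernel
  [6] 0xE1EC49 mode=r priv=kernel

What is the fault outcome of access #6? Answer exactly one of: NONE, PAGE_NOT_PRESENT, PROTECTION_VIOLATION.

Per-access translation:
#0 VA=0x160F2E2 (r,kernel):
  lvl0: tbl 0x39, slot 11 ⇒ 0x3A007 (P1/RW1/US1/PS0)
  lvl1: tbl 0x3A, slot 15 ⇒ 0x3C007 (P1/RW1/US1/PS0)
  ⇒ phys 0x3C2E2  [2 reads]
#1 VA=0x120E4FE (r,kernel):
  lvl0: tbl 0x39, slot 9 ⇒ 0x3F007 (P1/RW1/US1/PS0)
  lvl1: tbl 0x3F, slot 14 ⇒ 0x42007 (P1/RW1/US1/PS0)
  ⇒ phys 0x424FE  [2 reads]
#2 VA=0x6095DE (r,kernel):
  lvl0: tbl 0x39, slot 3 ⇒ 0x43007 (P1/RW1/US1/PS0)
  lvl1: tbl 0x43, slot 9 ⇒ 0x46007 (P1/RW1/US1/PS0)
  ⇒ phys 0x465DE  [2 reads]
#3 VA=0x120E4FE (r,kernel):
  TLB hit vpn=0x120E → PA=0x424FE
#4 VA=0x2A00A61 (r,kernel):
  lvl0: tbl 0x39, slot 21 ⇒ 0x18006 (P0/RW1/US1/PS0)
  ⇒ fault: PAGE_NOT_PRESENT  — 1 lookups
#5 VA=0x2181FF (r,kernel):
  lvl0: tbl 0x39, slot 1 ⇒ 0x49007 (P1/RW1/US1/PS0)
  lvl1: tbl 0x49, slot 24 ⇒ 0x4C007 (P1/RW1/US1/PS0)
  ⇒ phys 0x4C1FF  [2 reads]
#6 VA=0xE1EC49 (r,kernel):
  lvl0: tbl 0x39, slot 7 ⇒ 0x50007 (P1/RW1/US1/PS0)
  lvl1: tbl 0x50, slot 30 ⇒ 0x52007 (P1/RW1/US1/PS0)
  ⇒ phys 0x52C49  [2 reads]

Access #6 fault: NONE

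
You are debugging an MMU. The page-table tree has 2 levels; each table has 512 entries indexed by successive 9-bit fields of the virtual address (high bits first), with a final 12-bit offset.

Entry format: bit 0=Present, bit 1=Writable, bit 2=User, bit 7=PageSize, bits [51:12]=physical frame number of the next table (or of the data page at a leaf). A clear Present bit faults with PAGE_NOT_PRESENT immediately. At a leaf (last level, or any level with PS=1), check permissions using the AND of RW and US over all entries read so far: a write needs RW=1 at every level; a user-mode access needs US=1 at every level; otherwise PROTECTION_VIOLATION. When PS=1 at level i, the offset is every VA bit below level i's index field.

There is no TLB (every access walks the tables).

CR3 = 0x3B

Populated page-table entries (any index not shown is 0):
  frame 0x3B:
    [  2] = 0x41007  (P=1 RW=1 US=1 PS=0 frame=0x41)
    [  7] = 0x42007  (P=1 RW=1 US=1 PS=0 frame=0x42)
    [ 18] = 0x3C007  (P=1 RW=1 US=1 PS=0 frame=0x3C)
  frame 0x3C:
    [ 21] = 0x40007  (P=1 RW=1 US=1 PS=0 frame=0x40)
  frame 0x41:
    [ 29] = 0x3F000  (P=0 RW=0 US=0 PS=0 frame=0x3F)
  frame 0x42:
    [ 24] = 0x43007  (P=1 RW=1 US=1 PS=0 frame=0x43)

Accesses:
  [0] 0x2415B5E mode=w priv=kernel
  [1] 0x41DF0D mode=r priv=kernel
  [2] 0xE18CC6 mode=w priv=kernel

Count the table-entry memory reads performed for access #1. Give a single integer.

Walk each access:
#0 VA=0x2415B5E (w,kernel):
  L0: frame=0x3B idx=18 entry=0x3C007 [P=1 RW=1 US=1 PS=0]
  L1: frame=0x3C idx=21 entry=0x40007 [P=1 RW=1 US=1 PS=0]
  → PA=0x40B5E  (2 entries read)
#1 VA=0x41DF0D (r,kernel):
  L0: frame=0x3B idx=2 entry=0x41007 [P=1 RW=1 US=1 PS=0]
  L1: frame=0x41 idx=29 entry=0x3F000 [P=0 RW=0 US=0 PS=0]
  ⇒ fault: PAGE_NOT_PRESENT  — 2 lookups
#2 VA=0xE18CC6 (w,kernel):
  L0: frame=0x3B idx=7 entry=0x42007 [P=1 RW=1 US=1 PS=0]
  L1: frame=0x42 idx=24 entry=0x43007 [P=1 RW=1 US=1 PS=0]
  → PA=0x43CC6  (2 entries read)

Entries read for #1: 2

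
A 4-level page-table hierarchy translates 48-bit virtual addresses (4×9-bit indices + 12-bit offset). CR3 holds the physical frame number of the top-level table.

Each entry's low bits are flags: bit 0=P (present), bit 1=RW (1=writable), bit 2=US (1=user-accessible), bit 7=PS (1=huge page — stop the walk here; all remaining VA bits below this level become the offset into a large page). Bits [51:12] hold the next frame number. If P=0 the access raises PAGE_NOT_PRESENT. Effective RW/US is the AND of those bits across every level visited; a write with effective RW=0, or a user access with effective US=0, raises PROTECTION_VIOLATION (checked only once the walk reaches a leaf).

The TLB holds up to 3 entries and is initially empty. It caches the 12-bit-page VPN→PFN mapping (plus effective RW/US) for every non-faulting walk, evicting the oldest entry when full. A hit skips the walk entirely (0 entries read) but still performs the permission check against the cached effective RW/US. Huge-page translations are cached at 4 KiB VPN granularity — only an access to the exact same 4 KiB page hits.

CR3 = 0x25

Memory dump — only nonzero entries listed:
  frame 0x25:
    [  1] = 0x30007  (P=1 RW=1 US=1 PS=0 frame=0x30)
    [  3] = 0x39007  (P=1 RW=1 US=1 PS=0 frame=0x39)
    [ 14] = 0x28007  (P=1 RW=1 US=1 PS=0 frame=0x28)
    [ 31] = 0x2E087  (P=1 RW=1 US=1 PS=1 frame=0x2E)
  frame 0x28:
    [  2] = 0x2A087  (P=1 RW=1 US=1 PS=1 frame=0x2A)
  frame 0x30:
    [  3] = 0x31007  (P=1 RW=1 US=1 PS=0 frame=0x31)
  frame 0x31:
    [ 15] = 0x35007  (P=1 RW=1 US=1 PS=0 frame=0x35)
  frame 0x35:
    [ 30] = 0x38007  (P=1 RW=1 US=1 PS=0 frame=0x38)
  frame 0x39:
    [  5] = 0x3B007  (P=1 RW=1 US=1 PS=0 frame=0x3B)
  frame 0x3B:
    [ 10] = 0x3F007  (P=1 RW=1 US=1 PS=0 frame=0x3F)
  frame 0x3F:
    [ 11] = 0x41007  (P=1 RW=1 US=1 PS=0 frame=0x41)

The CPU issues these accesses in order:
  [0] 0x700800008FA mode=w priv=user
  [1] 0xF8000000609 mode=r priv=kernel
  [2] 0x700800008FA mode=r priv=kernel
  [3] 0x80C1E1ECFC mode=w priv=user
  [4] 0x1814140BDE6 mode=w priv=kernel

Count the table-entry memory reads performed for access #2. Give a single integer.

Per-access translation:
#0 VA=0x700800008FA (w,user):
  L0 @0x25[14] → 0x28007  P=1,RW=1,US=1,PS=0
  L1 @0x28[2] → 0x2A087  P=1,RW=1,US=1,PS=1
  ⇒ phys 0x2A8FA (huge @L1)  [2 reads]
#1 VA=0xF8000000609 (r,kernel):
  L0 @0x25[31] → 0x2E087  P=1,RW=1,US=1,PS=1
  ⇒ phys 0x2E609 (huge @L0)  [1 reads]
#2 VA=0x700800008FA (r,kernel):
  TLB hit vpn=0x70080000 → PA=0x2A8FA
#3 VA=0x80C1E1ECFC (w,user):
  L0 @0x25[1] → 0x30007  P=1,RW=1,US=1,PS=0
  L1 @0x30[3] → 0x31007  P=1,RW=1,US=1,PS=0
  L2 @0x31[15] → 0x35007  P=1,RW=1,US=1,PS=0
  L3 @0x35[30] → 0x38007  P=1,RW=1,US=1,PS=0
  ⇒ phys 0x38CFC  [4 reads]
#4 VA=0x1814140BDE6 (w,kernel):
  L0 @0x25[3] → 0x39007  P=1,RW=1,US=1,PS=0
  L1 @0x39[5] → 0x3B007  P=1,RW=1,US=1,PS=0
  L2 @0x3B[10] → 0x3F007  P=1,RW=1,US=1,PS=0
  L3 @0x3F[11] → 0x41007  P=1,RW=1,US=1,PS=0
  ⇒ phys 0x41DE6  [4 reads]

Entries read for #2: 0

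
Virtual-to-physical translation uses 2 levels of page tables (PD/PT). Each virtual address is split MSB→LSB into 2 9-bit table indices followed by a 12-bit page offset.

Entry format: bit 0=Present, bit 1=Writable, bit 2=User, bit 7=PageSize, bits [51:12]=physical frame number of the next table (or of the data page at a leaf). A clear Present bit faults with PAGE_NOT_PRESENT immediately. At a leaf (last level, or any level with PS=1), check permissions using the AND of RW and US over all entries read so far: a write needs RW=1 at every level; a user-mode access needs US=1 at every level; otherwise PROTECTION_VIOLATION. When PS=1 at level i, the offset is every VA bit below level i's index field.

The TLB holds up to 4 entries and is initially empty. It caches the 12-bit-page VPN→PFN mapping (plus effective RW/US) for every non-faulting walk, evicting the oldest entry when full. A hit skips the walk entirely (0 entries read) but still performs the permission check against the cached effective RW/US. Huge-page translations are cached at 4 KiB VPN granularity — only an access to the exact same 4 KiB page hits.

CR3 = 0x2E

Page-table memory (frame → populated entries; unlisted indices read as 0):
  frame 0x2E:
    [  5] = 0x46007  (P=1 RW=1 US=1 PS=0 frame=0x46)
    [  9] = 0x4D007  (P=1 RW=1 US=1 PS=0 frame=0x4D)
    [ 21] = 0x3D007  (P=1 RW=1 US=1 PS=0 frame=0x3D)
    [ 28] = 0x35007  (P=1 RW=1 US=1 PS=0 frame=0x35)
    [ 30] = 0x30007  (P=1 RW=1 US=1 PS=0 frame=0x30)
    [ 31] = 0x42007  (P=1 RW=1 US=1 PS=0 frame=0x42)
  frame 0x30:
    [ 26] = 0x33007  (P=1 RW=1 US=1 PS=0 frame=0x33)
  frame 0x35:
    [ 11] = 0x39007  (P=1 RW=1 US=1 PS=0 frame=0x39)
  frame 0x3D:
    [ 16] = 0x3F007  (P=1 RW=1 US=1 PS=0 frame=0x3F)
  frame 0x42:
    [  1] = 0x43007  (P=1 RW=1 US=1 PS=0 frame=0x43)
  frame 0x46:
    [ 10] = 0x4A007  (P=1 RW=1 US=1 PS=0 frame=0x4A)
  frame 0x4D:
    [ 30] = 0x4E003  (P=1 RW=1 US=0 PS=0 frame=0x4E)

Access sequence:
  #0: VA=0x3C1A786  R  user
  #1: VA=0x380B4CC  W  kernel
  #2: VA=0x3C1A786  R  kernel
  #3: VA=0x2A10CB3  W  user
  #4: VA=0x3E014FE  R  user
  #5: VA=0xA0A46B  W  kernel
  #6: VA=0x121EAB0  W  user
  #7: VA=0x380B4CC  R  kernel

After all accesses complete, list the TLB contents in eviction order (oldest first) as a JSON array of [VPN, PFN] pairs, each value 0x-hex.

Walk each access:
#0 VA=0x3C1A786 (r,user):
  lvl0: tbl 0x2E, slot 30 ⇒ 0x30007 (P1/RW1/US1/PS0)
  lvl1: tbl 0x30, slot 26 ⇒ 0x33007 (P1/RW1/US1/PS0)
  ✓ 0x33786  — 2 lookups
#1 VA=0x380B4CC (w,kernel):
  lvl0: tbl 0x2E, slot 28 ⇒ 0x35007 (P1/RW1/US1/PS0)
  lvl1: tbl 0x35, slot 11 ⇒ 0x39007 (P1/RW1/US1/PS0)
  ✓ 0x394CC  — 2 lookups
#2 VA=0x3C1A786 (r,kernel):
  TLB hit vpn=0x3C1A → PA=0x33786
#3 VA=0x2A10CB3 (w,user):
  lvl0: tbl 0x2E, slot 21 ⇒ 0x3D007 (P1/RW1/US1/PS0)
  lvl1: tbl 0x3D, slot 16 ⇒ 0x3F007 (P1/RW1/US1/PS0)
  ✓ 0x3FCB3  — 2 lookups
#4 VA=0x3E014FE (r,user):
  lvl0: tbl 0x2E, slot 31 ⇒ 0x42007 (P1/RW1/US1/PS0)
  lvl1: tbl 0x42, slot 1 ⇒ 0x43007 (P1/RW1/US1/PS0)
  ✓ 0x434FE  — 2 lookups
#5 VA=0xA0A46B (w,kernel):
  lvl0: tbl 0x2E, slot 5 ⇒ 0x46007 (P1/RW1/US1/PS0)
  lvl1: tbl 0x46, slot 10 ⇒ 0x4A007 (P1/RW1/US1/PS0)
  ✓ 0x4A46B  — 2 lookups
#6 VA=0x121EAB0 (w,user):
  lvl0: tbl 0x2E, slot 9 ⇒ 0x4D007 (P1/RW1/US1/PS0)
  lvl1: tbl 0x4D, slot 30 ⇒ 0x4E003 (P1/RW1/US0/PS0)
  → PROTECTION_VIOLATION  (2 entries read)
#7 VA=0x380B4CC (r,kernel):
  TLB hit vpn=0x380B → PA=0x394CC

TLB: [["0x380B", "0x39"], ["0x2A10", "0x3F"], ["0x3E01", "0x43"], ["0xA0A", "0x4A"]]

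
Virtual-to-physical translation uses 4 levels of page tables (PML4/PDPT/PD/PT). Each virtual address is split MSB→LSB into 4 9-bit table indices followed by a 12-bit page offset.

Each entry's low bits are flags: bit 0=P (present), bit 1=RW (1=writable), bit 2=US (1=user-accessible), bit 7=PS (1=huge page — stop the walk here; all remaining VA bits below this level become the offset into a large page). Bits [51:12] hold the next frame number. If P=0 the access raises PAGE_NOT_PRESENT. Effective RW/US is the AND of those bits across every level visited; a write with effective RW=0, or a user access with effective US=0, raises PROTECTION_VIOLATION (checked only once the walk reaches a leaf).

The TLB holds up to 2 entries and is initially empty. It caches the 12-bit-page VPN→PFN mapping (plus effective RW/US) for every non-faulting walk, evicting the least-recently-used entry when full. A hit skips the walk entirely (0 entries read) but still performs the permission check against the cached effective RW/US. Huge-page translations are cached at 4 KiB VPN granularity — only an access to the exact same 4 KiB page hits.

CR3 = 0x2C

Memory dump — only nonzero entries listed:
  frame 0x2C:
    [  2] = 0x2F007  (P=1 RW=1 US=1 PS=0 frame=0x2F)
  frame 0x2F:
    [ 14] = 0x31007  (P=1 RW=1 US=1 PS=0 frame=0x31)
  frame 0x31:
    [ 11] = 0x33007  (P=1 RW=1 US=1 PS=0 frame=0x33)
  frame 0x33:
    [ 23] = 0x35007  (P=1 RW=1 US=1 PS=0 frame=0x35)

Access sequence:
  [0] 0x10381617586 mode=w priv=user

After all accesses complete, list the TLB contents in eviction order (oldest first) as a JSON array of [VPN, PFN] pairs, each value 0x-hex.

Walk each access:
#0 VA=0x10381617586 (w,user):
  L0: frame=0x2C idx=2 entry=0x2F007 [P=1 RW=1 US=1 PS=0]
  L1: frame=0x2F idx=14 entry=0x31007 [P=1 RW=1 US=1 PS=0]
  L2: frame=0x31 idx=11 entry=0x33007 [P=1 RW=1 US=1 PS=0]
  L3: frame=0x33 idx=23 entry=0x35007 [P=1 RW=1 US=1 PS=0]
  ⇒ phys 0x35586  [4 reads]

TLB: [["0x10381617", "0x35"]]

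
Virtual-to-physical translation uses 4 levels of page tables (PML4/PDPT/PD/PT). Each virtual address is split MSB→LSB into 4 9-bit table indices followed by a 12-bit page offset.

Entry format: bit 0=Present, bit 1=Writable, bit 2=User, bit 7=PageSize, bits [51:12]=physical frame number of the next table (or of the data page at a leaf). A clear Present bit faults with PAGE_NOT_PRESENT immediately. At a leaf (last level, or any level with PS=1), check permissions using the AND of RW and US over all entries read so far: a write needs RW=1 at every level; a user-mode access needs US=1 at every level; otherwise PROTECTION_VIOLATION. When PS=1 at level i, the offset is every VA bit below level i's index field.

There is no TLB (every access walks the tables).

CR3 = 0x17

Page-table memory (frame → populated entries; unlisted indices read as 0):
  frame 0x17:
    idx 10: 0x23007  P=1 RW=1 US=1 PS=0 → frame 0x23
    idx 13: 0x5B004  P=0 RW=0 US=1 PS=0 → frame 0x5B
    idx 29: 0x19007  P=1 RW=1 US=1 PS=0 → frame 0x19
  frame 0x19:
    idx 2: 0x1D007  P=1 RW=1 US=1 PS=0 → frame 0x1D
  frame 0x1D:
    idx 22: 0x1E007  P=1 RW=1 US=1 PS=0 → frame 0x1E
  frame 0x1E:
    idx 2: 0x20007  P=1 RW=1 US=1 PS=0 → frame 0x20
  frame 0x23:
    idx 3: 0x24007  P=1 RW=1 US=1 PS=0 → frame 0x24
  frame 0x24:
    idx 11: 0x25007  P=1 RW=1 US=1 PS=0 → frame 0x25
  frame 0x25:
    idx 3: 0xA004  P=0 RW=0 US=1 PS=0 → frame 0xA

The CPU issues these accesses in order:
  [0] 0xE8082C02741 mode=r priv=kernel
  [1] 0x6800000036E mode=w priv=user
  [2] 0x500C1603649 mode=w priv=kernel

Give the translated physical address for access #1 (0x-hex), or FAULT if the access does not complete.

Per-access translation:
#0 VA=0xE8082C02741 (r,kernel):
  [0] read 0x17 idx=29: raw=0x19007 flags P=1 W=1 U=1 S=0
  [1] read 0x19 idx=2: raw=0x1D007 flags P=1 W=1 U=1 S=0
  [2] read 0x1D idx=22: raw=0x1E007 flags P=1 W=1 U=1 S=0
  [3] read 0x1E idx=2: raw=0x20007 flags P=1 W=1 U=1 S=0
  ⇒ phys 0x20741  [4 reads]
#1 VA=0x6800000036E (w,user):
  [0] read 0x17 idx=13: raw=0x5B004 flags P=0 W=0 U=1 S=0
  ✗ PAGE_NOT_PRESENT  [1 reads]
#2 VA=0x500C1603649 (w,kernel):
  [0] read 0x17 idx=10: raw=0x23007 flags P=1 W=1 U=1 S=0
  [1] read 0x23 idx=3: raw=0x24007 flags P=1 W=1 U=1 S=0
  [2] read 0x24 idx=11: raw=0x25007 flags P=1 W=1 U=1 S=0
  [3] read 0x25 idx=3: raw=0xA004 flags P=0 W=0 U=1 S=0
  ✗ PAGE_NOT_PRESENT  [4 reads]

Access #1 PA: FAULT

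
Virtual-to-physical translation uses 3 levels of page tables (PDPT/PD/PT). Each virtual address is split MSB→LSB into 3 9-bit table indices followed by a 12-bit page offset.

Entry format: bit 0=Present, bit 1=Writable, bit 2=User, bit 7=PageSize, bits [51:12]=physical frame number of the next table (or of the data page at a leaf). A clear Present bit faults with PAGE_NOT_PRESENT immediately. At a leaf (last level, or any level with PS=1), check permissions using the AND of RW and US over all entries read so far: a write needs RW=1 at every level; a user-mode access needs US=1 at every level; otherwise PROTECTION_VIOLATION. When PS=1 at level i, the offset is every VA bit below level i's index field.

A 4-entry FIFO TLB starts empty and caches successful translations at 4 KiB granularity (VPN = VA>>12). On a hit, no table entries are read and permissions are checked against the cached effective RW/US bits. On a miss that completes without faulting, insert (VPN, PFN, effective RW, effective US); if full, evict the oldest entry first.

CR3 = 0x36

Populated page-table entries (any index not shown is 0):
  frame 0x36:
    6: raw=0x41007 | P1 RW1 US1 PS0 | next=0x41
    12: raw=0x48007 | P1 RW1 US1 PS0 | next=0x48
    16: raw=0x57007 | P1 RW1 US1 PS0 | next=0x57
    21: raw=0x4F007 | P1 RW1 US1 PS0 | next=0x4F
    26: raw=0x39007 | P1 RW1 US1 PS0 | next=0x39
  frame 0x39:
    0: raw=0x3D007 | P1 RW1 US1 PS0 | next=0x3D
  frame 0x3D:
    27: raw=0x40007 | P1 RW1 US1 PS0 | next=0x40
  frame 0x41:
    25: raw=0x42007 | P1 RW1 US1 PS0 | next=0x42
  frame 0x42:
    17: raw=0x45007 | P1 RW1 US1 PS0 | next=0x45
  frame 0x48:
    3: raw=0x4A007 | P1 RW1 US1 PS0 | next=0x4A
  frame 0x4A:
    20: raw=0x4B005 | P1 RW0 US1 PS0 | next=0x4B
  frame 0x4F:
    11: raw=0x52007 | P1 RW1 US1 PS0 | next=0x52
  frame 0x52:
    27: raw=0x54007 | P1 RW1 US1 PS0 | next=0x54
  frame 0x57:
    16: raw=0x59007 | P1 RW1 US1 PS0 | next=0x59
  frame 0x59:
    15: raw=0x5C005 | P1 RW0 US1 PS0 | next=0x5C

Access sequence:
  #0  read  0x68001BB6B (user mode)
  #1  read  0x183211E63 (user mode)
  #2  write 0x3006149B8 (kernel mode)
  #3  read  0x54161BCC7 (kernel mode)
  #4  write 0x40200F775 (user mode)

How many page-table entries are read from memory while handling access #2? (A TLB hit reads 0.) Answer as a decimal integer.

Trace:
#0 VA=0x68001BB6B (r,user):
  lvl0: tbl 0x36, slot 26 ⇒ 0x39007 (P1/RW1/US1/PS0)
  lvl1: tbl 0x39, slot 0 ⇒ 0x3D007 (P1/RW1/US1/PS0)
  lvl2: tbl 0x3D, slot 27 ⇒ 0x40007 (P1/RW1/US1/PS0)
  ✓ 0x40B6B  — 3 lookups
#1 VA=0x183211E63 (r,user):
  lvl0: tbl 0x36, slot 6 ⇒ 0x41007 (P1/RW1/US1/PS0)
  lvl1: tbl 0x41, slot 25 ⇒ 0x42007 (P1/RW1/US1/PS0)
  lvl2: tbl 0x42, slot 17 ⇒ 0x45007 (P1/RW1/US1/PS0)
  ✓ 0x45E63  — 3 lookups
#2 VA=0x3006149B8 (w,kernel):
  lvl0: tbl 0x36, slot 12 ⇒ 0x48007 (P1/RW1/US1/PS0)
  lvl1: tbl 0x48, slot 3 ⇒ 0x4A007 (P1/RW1/US1/PS0)
  lvl2: tbl 0x4A, slot 20 ⇒ 0x4B005 (P1/RW0/US1/PS0)
  ⇒ fault: PROTECTION_VIOLATION  — 3 lookups
#3 VA=0x54161BCC7 (r,kernel):
  lvl0: tbl 0x36, slot 21 ⇒ 0x4F007 (P1/RW1/US1/PS0)
  lvl1: tbl 0x4F, slot 11 ⇒ 0x52007 (P1/RW1/US1/PS0)
  lvl2: tbl 0x52, slot 27 ⇒ 0x54007 (P1/RW1/US1/PS0)
  ✓ 0x54CC7  — 3 lookups
#4 VA=0x40200F775 (w,user):
  lvl0: tbl 0x36, slot 16 ⇒ 0x57007 (P1/RW1/US1/PS0)
  lvl1: tbl 0x57, slot 16 ⇒ 0x59007 (P1/RW1/US1/PS0)
  lvl2: tbl 0x59, slot 15 ⇒ 0x5C005 (P1/RW0/US1/PS0)
  ⇒ fault: PROTECTION_VIOLATION  — 3 lookups

Entries read for #2: 3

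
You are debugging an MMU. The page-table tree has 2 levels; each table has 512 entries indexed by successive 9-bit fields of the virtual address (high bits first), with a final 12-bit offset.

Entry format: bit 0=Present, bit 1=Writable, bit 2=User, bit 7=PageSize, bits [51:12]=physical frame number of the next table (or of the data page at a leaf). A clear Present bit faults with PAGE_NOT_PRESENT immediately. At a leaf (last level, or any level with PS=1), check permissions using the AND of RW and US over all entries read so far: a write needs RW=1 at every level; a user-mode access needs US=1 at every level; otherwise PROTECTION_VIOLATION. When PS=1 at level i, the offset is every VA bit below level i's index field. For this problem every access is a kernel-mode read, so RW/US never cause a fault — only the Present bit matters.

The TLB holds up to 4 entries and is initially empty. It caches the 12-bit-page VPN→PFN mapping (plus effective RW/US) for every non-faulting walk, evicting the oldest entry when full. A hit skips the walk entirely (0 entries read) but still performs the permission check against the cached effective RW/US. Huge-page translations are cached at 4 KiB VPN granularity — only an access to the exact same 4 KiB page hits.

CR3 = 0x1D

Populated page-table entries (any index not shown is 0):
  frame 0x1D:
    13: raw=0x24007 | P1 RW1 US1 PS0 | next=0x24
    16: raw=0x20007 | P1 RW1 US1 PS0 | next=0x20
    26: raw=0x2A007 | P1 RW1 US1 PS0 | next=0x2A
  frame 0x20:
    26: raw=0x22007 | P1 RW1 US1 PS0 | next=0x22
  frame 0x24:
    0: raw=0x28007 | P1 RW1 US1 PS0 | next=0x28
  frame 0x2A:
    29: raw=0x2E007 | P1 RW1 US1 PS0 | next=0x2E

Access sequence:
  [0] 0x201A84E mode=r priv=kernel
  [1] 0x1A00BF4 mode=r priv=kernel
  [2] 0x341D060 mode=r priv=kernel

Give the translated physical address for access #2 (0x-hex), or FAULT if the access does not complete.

Trace:
#0 VA=0x201A84E (r,kernel):
  L0: frame=0x1D idx=16 entry=0x20007 [P=1 RW=1 US=1 PS=0]
  L1: frame=0x20 idx=26 entry=0x22007 [P=1 RW=1 US=1 PS=0]
  ✓ 0x2284E  — 2 lookups
#1 VA=0x1A00BF4 (r,kernel):
  L0: frame=0x1D idx=13 entry=0x24007 [P=1 RW=1 US=1 PS=0]
  L1: frame=0x24 idx=0 entry=0x28007 [P=1 RW=1 US=1 PS=0]
  ✓ 0x28BF4  — 2 lookups
#2 VA=0x341D060 (r,kernel):
  L0: frame=0x1D idx=26 entry=0x2A007 [P=1 RW=1 US=1 PS=0]
  L1: frame=0x2A idx=29 entry=0x2E007 [P=1 RW=1 US=1 PS=0]
  ✓ 0x2E060  — 2 lookups

Access #2 PA: 0x2E060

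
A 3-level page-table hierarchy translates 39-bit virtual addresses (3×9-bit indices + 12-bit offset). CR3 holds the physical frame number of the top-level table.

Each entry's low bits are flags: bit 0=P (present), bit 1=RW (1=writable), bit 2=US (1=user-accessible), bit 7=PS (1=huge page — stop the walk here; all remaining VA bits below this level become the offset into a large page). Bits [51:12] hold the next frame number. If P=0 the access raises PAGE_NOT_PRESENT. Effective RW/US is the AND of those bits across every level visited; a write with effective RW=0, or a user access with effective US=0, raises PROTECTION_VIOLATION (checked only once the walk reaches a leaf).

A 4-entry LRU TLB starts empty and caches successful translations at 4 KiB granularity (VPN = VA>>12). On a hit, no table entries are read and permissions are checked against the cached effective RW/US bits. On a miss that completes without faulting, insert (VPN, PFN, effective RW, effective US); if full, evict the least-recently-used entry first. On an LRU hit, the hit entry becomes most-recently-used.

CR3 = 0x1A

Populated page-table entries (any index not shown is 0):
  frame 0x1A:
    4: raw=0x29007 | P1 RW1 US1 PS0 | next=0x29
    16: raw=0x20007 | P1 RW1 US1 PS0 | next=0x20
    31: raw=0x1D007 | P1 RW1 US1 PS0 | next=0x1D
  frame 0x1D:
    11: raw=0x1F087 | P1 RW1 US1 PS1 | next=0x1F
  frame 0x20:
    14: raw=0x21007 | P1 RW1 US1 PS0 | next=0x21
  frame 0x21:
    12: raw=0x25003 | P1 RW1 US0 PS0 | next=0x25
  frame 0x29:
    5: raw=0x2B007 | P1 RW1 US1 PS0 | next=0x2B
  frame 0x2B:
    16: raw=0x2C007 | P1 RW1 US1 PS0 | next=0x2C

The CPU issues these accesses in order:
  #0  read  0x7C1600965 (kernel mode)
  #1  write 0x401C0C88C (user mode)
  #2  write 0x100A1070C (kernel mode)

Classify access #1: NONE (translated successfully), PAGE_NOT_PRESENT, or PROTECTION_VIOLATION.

Walk each access:
#0 VA=0x7C1600965 (r,kernel):
  [0] read 0x1A idx=31: raw=0x1D007 flags P=1 W=1 U=1 S=0
  [1] read 0x1D idx=11: raw=0x1F087 flags P=1 W=1 U=1 S=1
  ✓ 0x1F965 (huge @L1)  — 2 lookups
#1 VA=0x401C0C88C (w,user):
  [0] read 0x1A idx=16: raw=0x20007 flags P=1 W=1 U=1 S=0
  [1] read 0x20 idx=14: raw=0x21007 flags P=1 W=1 U=1 S=0
  [2] read 0x21 idx=12: raw=0x25003 flags P=1 W=1 U=0 S=0
  ⇒ fault: PROTECTION_VIOLATION  — 3 lookups
#2 VA=0x100A1070C (w,kernel):
  [0] read 0x1A idx=4: raw=0x29007 flags P=1 W=1 U=1 S=0
  [1] read 0x29 idx=5: raw=0x2B007 flags P=1 W=1 U=1 S=0
  [2] read 0x2B idx=16: raw=0x2C007 flags P=1 W=1 U=1 S=0
  ✓ 0x2C70C  — 3 lookups

Access #1 fault: PROTECTION_VIOLATION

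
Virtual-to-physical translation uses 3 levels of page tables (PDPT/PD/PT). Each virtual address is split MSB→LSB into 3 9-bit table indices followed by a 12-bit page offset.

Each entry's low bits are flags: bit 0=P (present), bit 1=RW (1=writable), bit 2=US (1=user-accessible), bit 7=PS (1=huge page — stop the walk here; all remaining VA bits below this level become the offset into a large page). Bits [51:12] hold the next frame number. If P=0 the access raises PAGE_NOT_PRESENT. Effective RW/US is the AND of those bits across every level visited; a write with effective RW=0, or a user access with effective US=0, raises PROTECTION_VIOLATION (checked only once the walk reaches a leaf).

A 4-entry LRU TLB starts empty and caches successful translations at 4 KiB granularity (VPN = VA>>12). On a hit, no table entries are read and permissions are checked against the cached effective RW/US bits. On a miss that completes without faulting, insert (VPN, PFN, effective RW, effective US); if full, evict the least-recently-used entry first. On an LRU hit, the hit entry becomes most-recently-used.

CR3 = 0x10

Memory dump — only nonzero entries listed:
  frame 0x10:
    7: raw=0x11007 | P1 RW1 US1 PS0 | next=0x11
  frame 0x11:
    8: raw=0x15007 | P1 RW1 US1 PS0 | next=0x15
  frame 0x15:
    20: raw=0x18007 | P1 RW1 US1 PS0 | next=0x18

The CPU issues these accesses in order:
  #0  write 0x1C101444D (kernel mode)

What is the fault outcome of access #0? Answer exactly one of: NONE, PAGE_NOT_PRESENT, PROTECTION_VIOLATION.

Walk each access:
#0 VA=0x1C101444D (w,kernel):
  L0 @0x10[7] → 0x11007  P=1,RW=1,US=1,PS=0
  L1 @0x11[8] → 0x15007  P=1,RW=1,US=1,PS=0
  L2 @0x15[20] → 0x18007  P=1,RW=1,US=1,PS=0
  ✓ 0x1844D  — 3 lookups

Access #0 fault: NONE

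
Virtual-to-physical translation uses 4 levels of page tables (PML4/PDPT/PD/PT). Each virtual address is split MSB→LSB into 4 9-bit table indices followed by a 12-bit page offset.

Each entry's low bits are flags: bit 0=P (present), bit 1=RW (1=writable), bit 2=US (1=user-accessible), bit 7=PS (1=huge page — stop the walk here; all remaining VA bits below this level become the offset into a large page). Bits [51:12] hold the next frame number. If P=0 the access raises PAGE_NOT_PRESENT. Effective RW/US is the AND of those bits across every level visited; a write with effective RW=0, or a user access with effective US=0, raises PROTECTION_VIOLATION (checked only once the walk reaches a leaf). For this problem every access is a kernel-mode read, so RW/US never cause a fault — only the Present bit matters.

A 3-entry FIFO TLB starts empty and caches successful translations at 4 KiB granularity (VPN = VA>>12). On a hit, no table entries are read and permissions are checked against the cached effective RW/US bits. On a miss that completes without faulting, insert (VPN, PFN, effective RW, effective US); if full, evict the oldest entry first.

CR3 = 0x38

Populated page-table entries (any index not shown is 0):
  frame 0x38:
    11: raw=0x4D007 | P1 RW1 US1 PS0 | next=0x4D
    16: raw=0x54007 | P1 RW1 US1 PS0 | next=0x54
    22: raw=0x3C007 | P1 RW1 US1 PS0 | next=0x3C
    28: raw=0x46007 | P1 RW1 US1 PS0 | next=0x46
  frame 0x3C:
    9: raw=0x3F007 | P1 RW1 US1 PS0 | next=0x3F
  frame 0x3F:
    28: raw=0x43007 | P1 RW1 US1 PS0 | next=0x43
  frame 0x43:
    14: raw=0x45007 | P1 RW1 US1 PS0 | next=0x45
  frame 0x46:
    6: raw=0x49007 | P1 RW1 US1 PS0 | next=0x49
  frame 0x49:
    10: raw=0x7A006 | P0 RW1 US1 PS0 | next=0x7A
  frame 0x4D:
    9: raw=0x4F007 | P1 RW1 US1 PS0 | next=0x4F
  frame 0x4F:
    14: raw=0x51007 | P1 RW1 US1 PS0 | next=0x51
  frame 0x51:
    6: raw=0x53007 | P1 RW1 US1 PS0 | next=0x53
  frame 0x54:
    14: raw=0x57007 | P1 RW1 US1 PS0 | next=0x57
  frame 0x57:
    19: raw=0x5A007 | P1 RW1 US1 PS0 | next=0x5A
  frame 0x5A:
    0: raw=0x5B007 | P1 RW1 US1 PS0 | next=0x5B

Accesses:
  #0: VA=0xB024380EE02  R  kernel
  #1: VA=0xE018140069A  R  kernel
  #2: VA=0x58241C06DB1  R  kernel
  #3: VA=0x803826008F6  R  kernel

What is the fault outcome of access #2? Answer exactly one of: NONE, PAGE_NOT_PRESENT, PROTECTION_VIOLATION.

Walk each access:
#0 VA=0xB024380EE02 (r,kernel):
  lvl0: tbl 0x38, slot 22 ⇒ 0x3C007 (P1/RW1/US1/PS0)
  lvl1: tbl 0x3C, slot 9 ⇒ 0x3F007 (P1/RW1/US1/PS0)
  lvl2: tbl 0x3F, slot 28 ⇒ 0x43007 (P1/RW1/US1/PS0)
  lvl3: tbl 0x43, slot 14 ⇒ 0x45007 (P1/RW1/US1/PS0)
  ✓ 0x45E02  — 4 lookups
#1 VA=0xE018140069A (r,kernel):
  lvl0: tbl 0x38, slot 28 ⇒ 0x46007 (P1/RW1/US1/PS0)
  lvl1: tbl 0x46, slot 6 ⇒ 0x49007 (P1/RW1/US1/PS0)
  lvl2: tbl 0x49, slot 10 ⇒ 0x7A006 (P0/RW1/US1/PS0)
  ⇒ fault: PAGE_NOT_PRESENT  — 3 lookups
#2 VA=0x58241C06DB1 (r,kernel):
  lvl0: tbl 0x38, slot 11 ⇒ 0x4D007 (P1/RW1/US1/PS0)
  lvl1: tbl 0x4D, slot 9 ⇒ 0x4F007 (P1/RW1/US1/PS0)
  lvl2: tbl 0x4F, slot 14 ⇒ 0x51007 (P1/RW1/US1/PS0)
  lvl3: tbl 0x51, slot 6 ⇒ 0x53007 (P1/RW1/US1/PS0)
  ✓ 0x53DB1  — 4 lookups
#3 VA=0x803826008F6 (r,kernel):
  lvl0: tbl 0x38, slot 16 ⇒ 0x54007 (P1/RW1/US1/PS0)
  lvl1: tbl 0x54, slot 14 ⇒ 0x57007 (P1/RW1/US1/PS0)
  lvl2: tbl 0x57, slot 19 ⇒ 0x5A007 (P1/RW1/US1/PS0)
  lvl3: tbl 0x5A, slot 0 ⇒ 0x5B007 (P1/RW1/US1/PS0)
  ✓ 0x5B8F6  — 4 lookups

Access #2 fault: NONE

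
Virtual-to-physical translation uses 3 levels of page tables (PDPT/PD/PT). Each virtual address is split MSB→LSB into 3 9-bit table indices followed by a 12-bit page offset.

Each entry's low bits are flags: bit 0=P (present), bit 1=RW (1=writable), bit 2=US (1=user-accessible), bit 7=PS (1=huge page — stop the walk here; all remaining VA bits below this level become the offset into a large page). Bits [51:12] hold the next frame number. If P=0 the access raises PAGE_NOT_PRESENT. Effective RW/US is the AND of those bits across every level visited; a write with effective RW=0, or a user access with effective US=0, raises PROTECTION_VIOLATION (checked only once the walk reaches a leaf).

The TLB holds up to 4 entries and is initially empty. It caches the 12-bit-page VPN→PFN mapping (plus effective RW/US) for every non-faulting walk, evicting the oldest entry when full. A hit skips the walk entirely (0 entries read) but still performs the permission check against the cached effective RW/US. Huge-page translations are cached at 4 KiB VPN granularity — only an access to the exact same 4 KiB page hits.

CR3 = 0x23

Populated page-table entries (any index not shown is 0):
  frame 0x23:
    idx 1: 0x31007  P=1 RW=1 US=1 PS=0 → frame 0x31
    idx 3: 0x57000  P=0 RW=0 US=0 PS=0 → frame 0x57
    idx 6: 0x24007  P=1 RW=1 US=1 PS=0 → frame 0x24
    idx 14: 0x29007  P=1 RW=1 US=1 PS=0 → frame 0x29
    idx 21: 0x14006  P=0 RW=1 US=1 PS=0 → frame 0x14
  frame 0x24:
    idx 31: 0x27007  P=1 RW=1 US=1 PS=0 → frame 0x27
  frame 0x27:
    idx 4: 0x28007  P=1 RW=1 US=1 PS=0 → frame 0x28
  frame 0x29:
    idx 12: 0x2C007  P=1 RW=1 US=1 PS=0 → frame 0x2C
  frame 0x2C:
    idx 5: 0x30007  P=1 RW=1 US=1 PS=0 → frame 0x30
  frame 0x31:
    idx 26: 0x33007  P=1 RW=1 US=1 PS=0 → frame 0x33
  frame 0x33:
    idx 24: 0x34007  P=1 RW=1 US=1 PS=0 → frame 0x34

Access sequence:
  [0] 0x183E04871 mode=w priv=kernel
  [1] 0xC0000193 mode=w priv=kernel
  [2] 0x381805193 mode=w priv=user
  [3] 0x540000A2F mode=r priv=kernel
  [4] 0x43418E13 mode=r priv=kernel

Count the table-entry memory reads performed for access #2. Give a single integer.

Trace:
#0 VA=0x183E04871 (w,kernel):
  lvl0: tbl 0x23, slot 6 ⇒ 0x24007 (P1/RW1/US1/PS0)
  lvl1: tbl 0x24, slot 31 ⇒ 0x27007 (P1/RW1/US1/PS0)
  lvl2: tbl 0x27, slot 4 ⇒ 0x28007 (P1/RW1/US1/PS0)
  ⇒ phys 0x28871  [3 reads]
#1 VA=0xC0000193 (w,kernel):
  lvl0: tbl 0x23, slot 3 ⇒ 0x57000 (P0/RW0/US0/PS0)
  → PAGE_NOT_PRESENT  (1 entries read)
#2 VA=0x381805193 (w,user):
  lvl0: tbl 0x23, slot 14 ⇒ 0x29007 (P1/RW1/US1/PS0)
  lvl1: tbl 0x29, slot 12 ⇒ 0x2C007 (P1/RW1/US1/PS0)
  lvl2: tbl 0x2C, slot 5 ⇒ 0x30007 (P1/RW1/US1/PS0)
  ⇒ phys 0x30193  [3 reads]
#3 VA=0x540000A2F (r,kernel):
  lvl0: tbl 0x23, slot 21 ⇒ 0x14006 (P0/RW1/US1/PS0)
  → PAGE_NOT_PRESENT  (1 entries read)
#4 VA=0x43418E13 (r,kernel):
  lvl0: tbl 0x23, slot 1 ⇒ 0x31007 (P1/RW1/US1/PS0)
  lvl1: tbl 0x31, slot 26 ⇒ 0x33007 (P1/RW1/US1/PS0)
  lvl2: tbl 0x33, slot 24 ⇒ 0x34007 (P1/RW1/US1/PS0)
  ⇒ phys 0x34E13  [3 reads]

Entries read for #2: 3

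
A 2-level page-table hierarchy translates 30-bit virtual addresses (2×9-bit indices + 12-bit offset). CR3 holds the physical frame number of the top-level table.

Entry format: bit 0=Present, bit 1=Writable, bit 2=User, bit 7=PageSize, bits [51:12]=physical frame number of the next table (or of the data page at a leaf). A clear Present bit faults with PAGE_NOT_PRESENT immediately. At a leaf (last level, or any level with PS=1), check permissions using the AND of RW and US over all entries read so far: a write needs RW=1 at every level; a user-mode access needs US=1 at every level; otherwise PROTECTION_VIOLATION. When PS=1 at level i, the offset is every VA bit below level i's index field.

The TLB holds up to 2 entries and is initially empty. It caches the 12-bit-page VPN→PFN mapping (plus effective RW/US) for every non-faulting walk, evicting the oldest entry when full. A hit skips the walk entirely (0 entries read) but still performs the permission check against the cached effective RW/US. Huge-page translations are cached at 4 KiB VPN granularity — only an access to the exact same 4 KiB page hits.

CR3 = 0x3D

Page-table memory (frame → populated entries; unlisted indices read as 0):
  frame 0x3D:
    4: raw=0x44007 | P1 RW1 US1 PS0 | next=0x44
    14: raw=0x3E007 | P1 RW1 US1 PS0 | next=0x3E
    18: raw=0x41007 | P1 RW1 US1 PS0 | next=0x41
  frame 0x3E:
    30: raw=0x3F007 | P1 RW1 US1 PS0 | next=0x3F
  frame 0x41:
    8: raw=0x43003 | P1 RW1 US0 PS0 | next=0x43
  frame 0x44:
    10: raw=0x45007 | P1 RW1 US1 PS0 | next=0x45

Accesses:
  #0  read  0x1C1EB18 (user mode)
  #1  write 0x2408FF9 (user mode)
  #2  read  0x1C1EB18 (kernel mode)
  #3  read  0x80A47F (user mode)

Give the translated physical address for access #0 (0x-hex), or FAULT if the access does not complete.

Trace:
#0 VA=0x1C1EB18 (r,user):
  L0: frame=0x3D idx=14 entry=0x3E007 [P=1 RW=1 US=1 PS=0]
  L1: frame=0x3E idx=30 entry=0x3F007 [P=1 RW=1 US=1 PS=0]
  ✓ 0x3FB18  — 2 lookups
#1 VA=0x2408FF9 (w,user):
  L0: frame=0x3D idx=18 entry=0x41007 [P=1 RW=1 US=1 PS=0]
  L1: frame=0x41 idx=8 entry=0x43003 [P=1 RW=1 US=0 PS=0]
  ✗ PROTECTION_VIOLATION  [2 reads]
#2 VA=0x1C1EB18 (r,kernel):
  TLB hit vpn=0x1C1E → PA=0x3FB18
#3 VA=0x80A47F (r,user):
  L0: frame=0x3D idx=4 entry=0x44007 [P=1 RW=1 US=1 PS=0]
  L1: frame=0x44 idx=10 entry=0x45007 [P=1 RW=1 US=1 PS=0]
  ✓ 0x4547F  — 2 lookups

Access #0 PA: 0x3FB18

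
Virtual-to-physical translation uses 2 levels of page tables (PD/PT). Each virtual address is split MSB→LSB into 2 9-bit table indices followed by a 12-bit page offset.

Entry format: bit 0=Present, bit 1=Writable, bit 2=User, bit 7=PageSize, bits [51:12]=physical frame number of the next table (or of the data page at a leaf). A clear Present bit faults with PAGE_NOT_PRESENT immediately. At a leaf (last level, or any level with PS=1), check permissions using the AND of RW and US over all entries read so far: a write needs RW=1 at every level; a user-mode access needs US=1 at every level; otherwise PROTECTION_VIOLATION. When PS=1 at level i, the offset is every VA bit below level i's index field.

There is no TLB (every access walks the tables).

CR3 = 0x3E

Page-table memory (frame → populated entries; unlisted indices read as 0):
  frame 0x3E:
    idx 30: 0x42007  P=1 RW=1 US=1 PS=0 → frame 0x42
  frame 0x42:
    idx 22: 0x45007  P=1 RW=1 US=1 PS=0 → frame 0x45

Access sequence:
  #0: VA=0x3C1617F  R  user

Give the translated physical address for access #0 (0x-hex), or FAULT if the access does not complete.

Walk each access:
#0 VA=0x3C1617F (r,user):
  [0] read 0x3E idx=30: raw=0x42007 flags P=1 W=1 U=1 S=0
  [1] read 0x42 idx=22: raw=0x45007 flags P=1 W=1 U=1 S=0
  → PA=0x4517F  (2 entries read)

Access #0 PA: 0x4517F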